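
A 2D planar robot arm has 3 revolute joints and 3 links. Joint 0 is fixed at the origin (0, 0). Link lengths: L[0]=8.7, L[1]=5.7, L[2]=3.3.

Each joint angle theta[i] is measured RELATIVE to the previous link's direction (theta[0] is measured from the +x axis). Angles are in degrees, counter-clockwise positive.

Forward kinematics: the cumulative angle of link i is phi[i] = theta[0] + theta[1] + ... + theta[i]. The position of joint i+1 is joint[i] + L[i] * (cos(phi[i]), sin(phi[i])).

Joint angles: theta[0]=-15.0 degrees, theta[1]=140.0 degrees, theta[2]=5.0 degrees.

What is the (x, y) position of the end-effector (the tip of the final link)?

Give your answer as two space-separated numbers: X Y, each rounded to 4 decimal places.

joint[0] = (0.0000, 0.0000)  (base)
link 0: phi[0] = -15 = -15 deg
  cos(-15 deg) = 0.9659, sin(-15 deg) = -0.2588
  joint[1] = (0.0000, 0.0000) + 8.7 * (0.9659, -0.2588) = (0.0000 + 8.4036, 0.0000 + -2.2517) = (8.4036, -2.2517)
link 1: phi[1] = -15 + 140 = 125 deg
  cos(125 deg) = -0.5736, sin(125 deg) = 0.8192
  joint[2] = (8.4036, -2.2517) + 5.7 * (-0.5736, 0.8192) = (8.4036 + -3.2694, -2.2517 + 4.6692) = (5.1342, 2.4174)
link 2: phi[2] = -15 + 140 + 5 = 130 deg
  cos(130 deg) = -0.6428, sin(130 deg) = 0.7660
  joint[3] = (5.1342, 2.4174) + 3.3 * (-0.6428, 0.7660) = (5.1342 + -2.1212, 2.4174 + 2.5279) = (3.0130, 4.9454)
End effector: (3.0130, 4.9454)

Answer: 3.0130 4.9454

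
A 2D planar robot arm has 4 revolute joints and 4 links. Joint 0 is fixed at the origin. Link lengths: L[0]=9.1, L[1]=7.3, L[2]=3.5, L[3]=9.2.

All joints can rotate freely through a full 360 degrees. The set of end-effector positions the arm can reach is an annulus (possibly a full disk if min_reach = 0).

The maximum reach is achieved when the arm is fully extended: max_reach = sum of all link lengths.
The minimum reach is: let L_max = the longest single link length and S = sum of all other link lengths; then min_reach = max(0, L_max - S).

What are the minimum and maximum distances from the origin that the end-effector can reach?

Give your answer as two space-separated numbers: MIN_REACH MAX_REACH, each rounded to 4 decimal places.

Link lengths: [9.1, 7.3, 3.5, 9.2]
max_reach = 9.1 + 7.3 + 3.5 + 9.2 = 29.1
L_max = max([9.1, 7.3, 3.5, 9.2]) = 9.2
S (sum of others) = 29.1 - 9.2 = 19.9
min_reach = max(0, 9.2 - 19.9) = max(0, -10.7) = 0

Answer: 0.0000 29.1000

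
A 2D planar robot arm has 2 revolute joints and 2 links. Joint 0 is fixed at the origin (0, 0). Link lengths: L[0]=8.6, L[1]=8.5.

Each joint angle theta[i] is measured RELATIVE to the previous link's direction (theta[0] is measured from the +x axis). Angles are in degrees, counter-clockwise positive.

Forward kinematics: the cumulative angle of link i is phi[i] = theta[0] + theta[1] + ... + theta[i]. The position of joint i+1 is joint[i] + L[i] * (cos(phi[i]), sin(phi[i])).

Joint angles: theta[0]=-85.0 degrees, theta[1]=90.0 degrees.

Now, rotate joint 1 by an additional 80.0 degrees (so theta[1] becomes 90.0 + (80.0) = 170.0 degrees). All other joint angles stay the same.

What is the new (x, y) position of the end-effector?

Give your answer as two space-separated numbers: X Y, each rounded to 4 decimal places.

joint[0] = (0.0000, 0.0000)  (base)
link 0: phi[0] = -85 = -85 deg
  cos(-85 deg) = 0.0872, sin(-85 deg) = -0.9962
  joint[1] = (0.0000, 0.0000) + 8.6 * (0.0872, -0.9962) = (0.0000 + 0.7495, 0.0000 + -8.5673) = (0.7495, -8.5673)
link 1: phi[1] = -85 + 170 = 85 deg
  cos(85 deg) = 0.0872, sin(85 deg) = 0.9962
  joint[2] = (0.7495, -8.5673) + 8.5 * (0.0872, 0.9962) = (0.7495 + 0.7408, -8.5673 + 8.4677) = (1.4904, -0.0996)
End effector: (1.4904, -0.0996)

Answer: 1.4904 -0.0996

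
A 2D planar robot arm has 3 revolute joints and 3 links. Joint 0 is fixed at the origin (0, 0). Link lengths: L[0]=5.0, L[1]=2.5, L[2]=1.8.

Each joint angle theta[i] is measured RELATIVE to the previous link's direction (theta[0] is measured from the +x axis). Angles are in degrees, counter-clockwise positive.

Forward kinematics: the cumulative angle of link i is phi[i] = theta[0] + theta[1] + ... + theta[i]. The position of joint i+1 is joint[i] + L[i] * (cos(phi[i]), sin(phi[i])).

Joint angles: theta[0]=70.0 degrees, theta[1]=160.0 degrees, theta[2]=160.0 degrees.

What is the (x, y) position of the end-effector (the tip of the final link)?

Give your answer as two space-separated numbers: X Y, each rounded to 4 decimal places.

Answer: 1.6620 3.6834

Derivation:
joint[0] = (0.0000, 0.0000)  (base)
link 0: phi[0] = 70 = 70 deg
  cos(70 deg) = 0.3420, sin(70 deg) = 0.9397
  joint[1] = (0.0000, 0.0000) + 5 * (0.3420, 0.9397) = (0.0000 + 1.7101, 0.0000 + 4.6985) = (1.7101, 4.6985)
link 1: phi[1] = 70 + 160 = 230 deg
  cos(230 deg) = -0.6428, sin(230 deg) = -0.7660
  joint[2] = (1.7101, 4.6985) + 2.5 * (-0.6428, -0.7660) = (1.7101 + -1.6070, 4.6985 + -1.9151) = (0.1031, 2.7834)
link 2: phi[2] = 70 + 160 + 160 = 390 deg
  cos(390 deg) = 0.8660, sin(390 deg) = 0.5000
  joint[3] = (0.1031, 2.7834) + 1.8 * (0.8660, 0.5000) = (0.1031 + 1.5588, 2.7834 + 0.9000) = (1.6620, 3.6834)
End effector: (1.6620, 3.6834)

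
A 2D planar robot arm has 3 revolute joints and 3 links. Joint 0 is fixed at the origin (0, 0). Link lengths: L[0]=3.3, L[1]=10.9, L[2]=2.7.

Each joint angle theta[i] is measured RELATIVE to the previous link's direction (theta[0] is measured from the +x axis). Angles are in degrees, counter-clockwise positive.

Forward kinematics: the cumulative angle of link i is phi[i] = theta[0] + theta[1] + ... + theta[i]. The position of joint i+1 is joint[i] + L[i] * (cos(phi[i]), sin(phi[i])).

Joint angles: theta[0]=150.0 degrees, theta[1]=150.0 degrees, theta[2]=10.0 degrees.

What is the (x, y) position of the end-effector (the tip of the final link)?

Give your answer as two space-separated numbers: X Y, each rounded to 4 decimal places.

joint[0] = (0.0000, 0.0000)  (base)
link 0: phi[0] = 150 = 150 deg
  cos(150 deg) = -0.8660, sin(150 deg) = 0.5000
  joint[1] = (0.0000, 0.0000) + 3.3 * (-0.8660, 0.5000) = (0.0000 + -2.8579, 0.0000 + 1.6500) = (-2.8579, 1.6500)
link 1: phi[1] = 150 + 150 = 300 deg
  cos(300 deg) = 0.5000, sin(300 deg) = -0.8660
  joint[2] = (-2.8579, 1.6500) + 10.9 * (0.5000, -0.8660) = (-2.8579 + 5.4500, 1.6500 + -9.4397) = (2.5921, -7.7897)
link 2: phi[2] = 150 + 150 + 10 = 310 deg
  cos(310 deg) = 0.6428, sin(310 deg) = -0.7660
  joint[3] = (2.5921, -7.7897) + 2.7 * (0.6428, -0.7660) = (2.5921 + 1.7355, -7.7897 + -2.0683) = (4.3276, -9.8580)
End effector: (4.3276, -9.8580)

Answer: 4.3276 -9.8580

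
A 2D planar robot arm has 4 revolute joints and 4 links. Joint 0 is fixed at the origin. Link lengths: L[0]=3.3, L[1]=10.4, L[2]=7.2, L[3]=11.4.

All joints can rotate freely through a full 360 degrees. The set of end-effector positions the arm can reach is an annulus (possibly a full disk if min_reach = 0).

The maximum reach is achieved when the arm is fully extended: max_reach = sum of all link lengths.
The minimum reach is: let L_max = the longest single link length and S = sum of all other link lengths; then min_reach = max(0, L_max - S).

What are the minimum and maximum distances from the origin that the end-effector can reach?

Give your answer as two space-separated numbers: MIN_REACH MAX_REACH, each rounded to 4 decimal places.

Answer: 0.0000 32.3000

Derivation:
Link lengths: [3.3, 10.4, 7.2, 11.4]
max_reach = 3.3 + 10.4 + 7.2 + 11.4 = 32.3
L_max = max([3.3, 10.4, 7.2, 11.4]) = 11.4
S (sum of others) = 32.3 - 11.4 = 20.9
min_reach = max(0, 11.4 - 20.9) = max(0, -9.5) = 0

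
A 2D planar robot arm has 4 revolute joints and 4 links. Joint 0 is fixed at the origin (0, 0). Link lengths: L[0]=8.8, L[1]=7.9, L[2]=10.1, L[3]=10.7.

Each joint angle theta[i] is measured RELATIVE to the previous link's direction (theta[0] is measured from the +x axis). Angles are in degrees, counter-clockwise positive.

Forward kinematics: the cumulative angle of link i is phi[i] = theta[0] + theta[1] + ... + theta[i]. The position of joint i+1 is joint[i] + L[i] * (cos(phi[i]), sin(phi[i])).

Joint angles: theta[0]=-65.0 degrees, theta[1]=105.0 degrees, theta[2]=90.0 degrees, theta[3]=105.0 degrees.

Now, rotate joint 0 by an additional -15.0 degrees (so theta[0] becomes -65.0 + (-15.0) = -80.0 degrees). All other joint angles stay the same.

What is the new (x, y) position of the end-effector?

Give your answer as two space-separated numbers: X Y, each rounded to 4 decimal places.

Answer: -3.7772 -3.0517

Derivation:
joint[0] = (0.0000, 0.0000)  (base)
link 0: phi[0] = -80 = -80 deg
  cos(-80 deg) = 0.1736, sin(-80 deg) = -0.9848
  joint[1] = (0.0000, 0.0000) + 8.8 * (0.1736, -0.9848) = (0.0000 + 1.5281, 0.0000 + -8.6663) = (1.5281, -8.6663)
link 1: phi[1] = -80 + 105 = 25 deg
  cos(25 deg) = 0.9063, sin(25 deg) = 0.4226
  joint[2] = (1.5281, -8.6663) + 7.9 * (0.9063, 0.4226) = (1.5281 + 7.1598, -8.6663 + 3.3387) = (8.6879, -5.3276)
link 2: phi[2] = -80 + 105 + 90 = 115 deg
  cos(115 deg) = -0.4226, sin(115 deg) = 0.9063
  joint[3] = (8.6879, -5.3276) + 10.1 * (-0.4226, 0.9063) = (8.6879 + -4.2684, -5.3276 + 9.1537) = (4.4195, 3.8261)
link 3: phi[3] = -80 + 105 + 90 + 105 = 220 deg
  cos(220 deg) = -0.7660, sin(220 deg) = -0.6428
  joint[4] = (4.4195, 3.8261) + 10.7 * (-0.7660, -0.6428) = (4.4195 + -8.1967, 3.8261 + -6.8778) = (-3.7772, -3.0517)
End effector: (-3.7772, -3.0517)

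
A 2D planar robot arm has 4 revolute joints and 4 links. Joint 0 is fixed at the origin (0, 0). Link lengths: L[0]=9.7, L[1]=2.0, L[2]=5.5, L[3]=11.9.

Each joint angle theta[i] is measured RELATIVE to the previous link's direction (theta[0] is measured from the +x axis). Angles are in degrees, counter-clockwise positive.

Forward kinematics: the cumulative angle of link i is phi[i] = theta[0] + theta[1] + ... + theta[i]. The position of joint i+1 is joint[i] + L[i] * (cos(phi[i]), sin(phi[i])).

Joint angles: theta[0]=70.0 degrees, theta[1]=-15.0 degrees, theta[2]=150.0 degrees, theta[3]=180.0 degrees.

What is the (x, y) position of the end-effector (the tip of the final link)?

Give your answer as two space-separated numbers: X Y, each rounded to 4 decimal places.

Answer: 10.2651 13.4581

Derivation:
joint[0] = (0.0000, 0.0000)  (base)
link 0: phi[0] = 70 = 70 deg
  cos(70 deg) = 0.3420, sin(70 deg) = 0.9397
  joint[1] = (0.0000, 0.0000) + 9.7 * (0.3420, 0.9397) = (0.0000 + 3.3176, 0.0000 + 9.1150) = (3.3176, 9.1150)
link 1: phi[1] = 70 + -15 = 55 deg
  cos(55 deg) = 0.5736, sin(55 deg) = 0.8192
  joint[2] = (3.3176, 9.1150) + 2 * (0.5736, 0.8192) = (3.3176 + 1.1472, 9.1150 + 1.6383) = (4.4647, 10.7533)
link 2: phi[2] = 70 + -15 + 150 = 205 deg
  cos(205 deg) = -0.9063, sin(205 deg) = -0.4226
  joint[3] = (4.4647, 10.7533) + 5.5 * (-0.9063, -0.4226) = (4.4647 + -4.9847, 10.7533 + -2.3244) = (-0.5199, 8.4289)
link 3: phi[3] = 70 + -15 + 150 + 180 = 385 deg
  cos(385 deg) = 0.9063, sin(385 deg) = 0.4226
  joint[4] = (-0.5199, 8.4289) + 11.9 * (0.9063, 0.4226) = (-0.5199 + 10.7851, 8.4289 + 5.0292) = (10.2651, 13.4581)
End effector: (10.2651, 13.4581)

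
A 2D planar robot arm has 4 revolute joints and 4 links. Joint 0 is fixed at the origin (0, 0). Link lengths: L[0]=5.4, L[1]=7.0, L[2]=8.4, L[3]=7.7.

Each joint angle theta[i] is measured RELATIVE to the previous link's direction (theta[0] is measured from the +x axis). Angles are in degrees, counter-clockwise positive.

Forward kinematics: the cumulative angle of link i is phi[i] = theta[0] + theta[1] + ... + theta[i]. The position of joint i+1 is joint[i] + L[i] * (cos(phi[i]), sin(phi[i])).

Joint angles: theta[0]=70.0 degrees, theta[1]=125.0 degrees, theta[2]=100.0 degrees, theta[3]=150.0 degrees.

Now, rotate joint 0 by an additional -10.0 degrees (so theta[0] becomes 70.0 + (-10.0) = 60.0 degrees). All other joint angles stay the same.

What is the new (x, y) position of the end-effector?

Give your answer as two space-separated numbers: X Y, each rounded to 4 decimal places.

joint[0] = (0.0000, 0.0000)  (base)
link 0: phi[0] = 60 = 60 deg
  cos(60 deg) = 0.5000, sin(60 deg) = 0.8660
  joint[1] = (0.0000, 0.0000) + 5.4 * (0.5000, 0.8660) = (0.0000 + 2.7000, 0.0000 + 4.6765) = (2.7000, 4.6765)
link 1: phi[1] = 60 + 125 = 185 deg
  cos(185 deg) = -0.9962, sin(185 deg) = -0.0872
  joint[2] = (2.7000, 4.6765) + 7 * (-0.9962, -0.0872) = (2.7000 + -6.9734, 4.6765 + -0.6101) = (-4.2734, 4.0664)
link 2: phi[2] = 60 + 125 + 100 = 285 deg
  cos(285 deg) = 0.2588, sin(285 deg) = -0.9659
  joint[3] = (-4.2734, 4.0664) + 8.4 * (0.2588, -0.9659) = (-4.2734 + 2.1741, 4.0664 + -8.1138) = (-2.0993, -4.0473)
link 3: phi[3] = 60 + 125 + 100 + 150 = 435 deg
  cos(435 deg) = 0.2588, sin(435 deg) = 0.9659
  joint[4] = (-2.0993, -4.0473) + 7.7 * (0.2588, 0.9659) = (-2.0993 + 1.9929, -4.0473 + 7.4376) = (-0.1064, 3.3903)
End effector: (-0.1064, 3.3903)

Answer: -0.1064 3.3903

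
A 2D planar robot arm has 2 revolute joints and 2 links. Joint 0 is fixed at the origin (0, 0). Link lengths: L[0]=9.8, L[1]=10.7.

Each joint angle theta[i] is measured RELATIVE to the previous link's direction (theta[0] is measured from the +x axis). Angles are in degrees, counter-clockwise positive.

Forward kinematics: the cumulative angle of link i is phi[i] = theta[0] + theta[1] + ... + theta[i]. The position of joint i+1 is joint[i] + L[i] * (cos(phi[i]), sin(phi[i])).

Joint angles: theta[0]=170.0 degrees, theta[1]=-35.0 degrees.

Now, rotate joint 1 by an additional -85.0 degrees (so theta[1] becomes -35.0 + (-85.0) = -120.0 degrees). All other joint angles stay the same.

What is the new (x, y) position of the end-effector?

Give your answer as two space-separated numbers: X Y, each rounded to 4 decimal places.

Answer: -2.7733 9.8984

Derivation:
joint[0] = (0.0000, 0.0000)  (base)
link 0: phi[0] = 170 = 170 deg
  cos(170 deg) = -0.9848, sin(170 deg) = 0.1736
  joint[1] = (0.0000, 0.0000) + 9.8 * (-0.9848, 0.1736) = (0.0000 + -9.6511, 0.0000 + 1.7018) = (-9.6511, 1.7018)
link 1: phi[1] = 170 + -120 = 50 deg
  cos(50 deg) = 0.6428, sin(50 deg) = 0.7660
  joint[2] = (-9.6511, 1.7018) + 10.7 * (0.6428, 0.7660) = (-9.6511 + 6.8778, 1.7018 + 8.1967) = (-2.7733, 9.8984)
End effector: (-2.7733, 9.8984)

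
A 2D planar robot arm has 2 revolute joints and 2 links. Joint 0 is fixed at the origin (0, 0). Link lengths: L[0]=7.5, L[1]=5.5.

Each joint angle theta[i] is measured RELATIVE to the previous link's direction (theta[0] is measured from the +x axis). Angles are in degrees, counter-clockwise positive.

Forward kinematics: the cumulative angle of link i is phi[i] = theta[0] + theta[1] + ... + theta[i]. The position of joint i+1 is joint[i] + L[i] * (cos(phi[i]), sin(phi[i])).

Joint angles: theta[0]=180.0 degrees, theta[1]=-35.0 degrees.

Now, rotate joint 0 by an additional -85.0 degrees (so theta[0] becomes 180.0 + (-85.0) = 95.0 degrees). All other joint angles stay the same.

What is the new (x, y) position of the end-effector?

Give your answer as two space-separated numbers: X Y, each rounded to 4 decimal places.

Answer: 2.0963 12.2346

Derivation:
joint[0] = (0.0000, 0.0000)  (base)
link 0: phi[0] = 95 = 95 deg
  cos(95 deg) = -0.0872, sin(95 deg) = 0.9962
  joint[1] = (0.0000, 0.0000) + 7.5 * (-0.0872, 0.9962) = (0.0000 + -0.6537, 0.0000 + 7.4715) = (-0.6537, 7.4715)
link 1: phi[1] = 95 + -35 = 60 deg
  cos(60 deg) = 0.5000, sin(60 deg) = 0.8660
  joint[2] = (-0.6537, 7.4715) + 5.5 * (0.5000, 0.8660) = (-0.6537 + 2.7500, 7.4715 + 4.7631) = (2.0963, 12.2346)
End effector: (2.0963, 12.2346)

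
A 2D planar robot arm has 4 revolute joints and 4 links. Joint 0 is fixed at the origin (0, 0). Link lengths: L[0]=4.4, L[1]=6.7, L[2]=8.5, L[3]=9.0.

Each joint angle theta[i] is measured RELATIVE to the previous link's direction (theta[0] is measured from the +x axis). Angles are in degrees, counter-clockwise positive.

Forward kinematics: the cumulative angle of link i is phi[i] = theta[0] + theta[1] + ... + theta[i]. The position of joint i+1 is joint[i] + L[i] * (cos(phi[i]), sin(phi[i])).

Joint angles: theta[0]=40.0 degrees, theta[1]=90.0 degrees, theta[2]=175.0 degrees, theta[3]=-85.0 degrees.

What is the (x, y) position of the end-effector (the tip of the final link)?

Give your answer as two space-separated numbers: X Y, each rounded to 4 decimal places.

Answer: -2.9551 -4.7871

Derivation:
joint[0] = (0.0000, 0.0000)  (base)
link 0: phi[0] = 40 = 40 deg
  cos(40 deg) = 0.7660, sin(40 deg) = 0.6428
  joint[1] = (0.0000, 0.0000) + 4.4 * (0.7660, 0.6428) = (0.0000 + 3.3706, 0.0000 + 2.8283) = (3.3706, 2.8283)
link 1: phi[1] = 40 + 90 = 130 deg
  cos(130 deg) = -0.6428, sin(130 deg) = 0.7660
  joint[2] = (3.3706, 2.8283) + 6.7 * (-0.6428, 0.7660) = (3.3706 + -4.3067, 2.8283 + 5.1325) = (-0.9361, 7.9608)
link 2: phi[2] = 40 + 90 + 175 = 305 deg
  cos(305 deg) = 0.5736, sin(305 deg) = -0.8192
  joint[3] = (-0.9361, 7.9608) + 8.5 * (0.5736, -0.8192) = (-0.9361 + 4.8754, 7.9608 + -6.9628) = (3.9393, 0.9980)
link 3: phi[3] = 40 + 90 + 175 + -85 = 220 deg
  cos(220 deg) = -0.7660, sin(220 deg) = -0.6428
  joint[4] = (3.9393, 0.9980) + 9 * (-0.7660, -0.6428) = (3.9393 + -6.8944, 0.9980 + -5.7851) = (-2.9551, -4.7871)
End effector: (-2.9551, -4.7871)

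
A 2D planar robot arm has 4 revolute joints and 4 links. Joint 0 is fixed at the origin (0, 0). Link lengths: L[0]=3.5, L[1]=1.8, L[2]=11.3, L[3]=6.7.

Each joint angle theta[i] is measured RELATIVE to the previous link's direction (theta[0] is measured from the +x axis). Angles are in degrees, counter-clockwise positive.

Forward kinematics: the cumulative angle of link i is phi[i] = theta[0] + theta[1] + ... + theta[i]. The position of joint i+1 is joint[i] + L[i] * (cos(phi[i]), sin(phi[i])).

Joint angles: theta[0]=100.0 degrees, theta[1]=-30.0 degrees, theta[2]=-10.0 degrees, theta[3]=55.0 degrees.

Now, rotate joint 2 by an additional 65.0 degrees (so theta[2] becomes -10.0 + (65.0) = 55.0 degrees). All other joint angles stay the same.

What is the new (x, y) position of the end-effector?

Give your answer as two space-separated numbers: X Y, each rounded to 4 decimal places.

joint[0] = (0.0000, 0.0000)  (base)
link 0: phi[0] = 100 = 100 deg
  cos(100 deg) = -0.1736, sin(100 deg) = 0.9848
  joint[1] = (0.0000, 0.0000) + 3.5 * (-0.1736, 0.9848) = (0.0000 + -0.6078, 0.0000 + 3.4468) = (-0.6078, 3.4468)
link 1: phi[1] = 100 + -30 = 70 deg
  cos(70 deg) = 0.3420, sin(70 deg) = 0.9397
  joint[2] = (-0.6078, 3.4468) + 1.8 * (0.3420, 0.9397) = (-0.6078 + 0.6156, 3.4468 + 1.6914) = (0.0079, 5.1383)
link 2: phi[2] = 100 + -30 + 55 = 125 deg
  cos(125 deg) = -0.5736, sin(125 deg) = 0.8192
  joint[3] = (0.0079, 5.1383) + 11.3 * (-0.5736, 0.8192) = (0.0079 + -6.4814, 5.1383 + 9.2564) = (-6.4735, 14.3947)
link 3: phi[3] = 100 + -30 + 55 + 55 = 180 deg
  cos(180 deg) = -1.0000, sin(180 deg) = 0.0000
  joint[4] = (-6.4735, 14.3947) + 6.7 * (-1.0000, 0.0000) = (-6.4735 + -6.7000, 14.3947 + 0.0000) = (-13.1735, 14.3947)
End effector: (-13.1735, 14.3947)

Answer: -13.1735 14.3947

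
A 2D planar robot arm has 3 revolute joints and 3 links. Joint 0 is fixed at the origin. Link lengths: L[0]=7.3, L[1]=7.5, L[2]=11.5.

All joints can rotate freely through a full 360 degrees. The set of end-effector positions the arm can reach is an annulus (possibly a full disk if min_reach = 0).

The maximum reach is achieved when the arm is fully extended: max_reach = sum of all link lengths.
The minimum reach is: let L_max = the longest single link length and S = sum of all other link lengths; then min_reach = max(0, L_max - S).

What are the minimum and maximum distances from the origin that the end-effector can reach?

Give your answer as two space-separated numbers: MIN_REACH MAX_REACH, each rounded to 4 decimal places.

Answer: 0.0000 26.3000

Derivation:
Link lengths: [7.3, 7.5, 11.5]
max_reach = 7.3 + 7.5 + 11.5 = 26.3
L_max = max([7.3, 7.5, 11.5]) = 11.5
S (sum of others) = 26.3 - 11.5 = 14.8
min_reach = max(0, 11.5 - 14.8) = max(0, -3.3) = 0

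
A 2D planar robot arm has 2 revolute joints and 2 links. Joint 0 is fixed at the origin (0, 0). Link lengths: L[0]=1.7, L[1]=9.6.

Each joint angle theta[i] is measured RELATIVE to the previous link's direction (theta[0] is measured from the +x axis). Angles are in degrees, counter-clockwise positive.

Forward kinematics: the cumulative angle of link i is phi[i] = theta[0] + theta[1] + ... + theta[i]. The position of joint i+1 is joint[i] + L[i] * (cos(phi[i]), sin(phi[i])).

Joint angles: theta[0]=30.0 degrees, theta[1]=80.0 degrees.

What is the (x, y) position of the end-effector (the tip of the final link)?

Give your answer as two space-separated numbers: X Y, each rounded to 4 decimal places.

joint[0] = (0.0000, 0.0000)  (base)
link 0: phi[0] = 30 = 30 deg
  cos(30 deg) = 0.8660, sin(30 deg) = 0.5000
  joint[1] = (0.0000, 0.0000) + 1.7 * (0.8660, 0.5000) = (0.0000 + 1.4722, 0.0000 + 0.8500) = (1.4722, 0.8500)
link 1: phi[1] = 30 + 80 = 110 deg
  cos(110 deg) = -0.3420, sin(110 deg) = 0.9397
  joint[2] = (1.4722, 0.8500) + 9.6 * (-0.3420, 0.9397) = (1.4722 + -3.2834, 0.8500 + 9.0210) = (-1.8112, 9.8710)
End effector: (-1.8112, 9.8710)

Answer: -1.8112 9.8710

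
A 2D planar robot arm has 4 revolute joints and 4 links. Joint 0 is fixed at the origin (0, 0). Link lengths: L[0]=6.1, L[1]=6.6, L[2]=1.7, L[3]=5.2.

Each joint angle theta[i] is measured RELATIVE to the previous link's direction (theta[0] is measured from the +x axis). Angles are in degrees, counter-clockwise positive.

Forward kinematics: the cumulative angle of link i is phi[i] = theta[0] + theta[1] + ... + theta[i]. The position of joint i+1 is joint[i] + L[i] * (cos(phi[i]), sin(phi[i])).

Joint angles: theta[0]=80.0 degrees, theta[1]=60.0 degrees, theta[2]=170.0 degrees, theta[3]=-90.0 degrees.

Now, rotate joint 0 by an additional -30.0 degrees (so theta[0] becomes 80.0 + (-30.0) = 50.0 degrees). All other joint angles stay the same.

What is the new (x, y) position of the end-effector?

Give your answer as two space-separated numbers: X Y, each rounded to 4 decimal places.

Answer: -3.1621 8.2977

Derivation:
joint[0] = (0.0000, 0.0000)  (base)
link 0: phi[0] = 50 = 50 deg
  cos(50 deg) = 0.6428, sin(50 deg) = 0.7660
  joint[1] = (0.0000, 0.0000) + 6.1 * (0.6428, 0.7660) = (0.0000 + 3.9210, 0.0000 + 4.6729) = (3.9210, 4.6729)
link 1: phi[1] = 50 + 60 = 110 deg
  cos(110 deg) = -0.3420, sin(110 deg) = 0.9397
  joint[2] = (3.9210, 4.6729) + 6.6 * (-0.3420, 0.9397) = (3.9210 + -2.2573, 4.6729 + 6.2020) = (1.6637, 10.8748)
link 2: phi[2] = 50 + 60 + 170 = 280 deg
  cos(280 deg) = 0.1736, sin(280 deg) = -0.9848
  joint[3] = (1.6637, 10.8748) + 1.7 * (0.1736, -0.9848) = (1.6637 + 0.2952, 10.8748 + -1.6742) = (1.9589, 9.2007)
link 3: phi[3] = 50 + 60 + 170 + -90 = 190 deg
  cos(190 deg) = -0.9848, sin(190 deg) = -0.1736
  joint[4] = (1.9589, 9.2007) + 5.2 * (-0.9848, -0.1736) = (1.9589 + -5.1210, 9.2007 + -0.9030) = (-3.1621, 8.2977)
End effector: (-3.1621, 8.2977)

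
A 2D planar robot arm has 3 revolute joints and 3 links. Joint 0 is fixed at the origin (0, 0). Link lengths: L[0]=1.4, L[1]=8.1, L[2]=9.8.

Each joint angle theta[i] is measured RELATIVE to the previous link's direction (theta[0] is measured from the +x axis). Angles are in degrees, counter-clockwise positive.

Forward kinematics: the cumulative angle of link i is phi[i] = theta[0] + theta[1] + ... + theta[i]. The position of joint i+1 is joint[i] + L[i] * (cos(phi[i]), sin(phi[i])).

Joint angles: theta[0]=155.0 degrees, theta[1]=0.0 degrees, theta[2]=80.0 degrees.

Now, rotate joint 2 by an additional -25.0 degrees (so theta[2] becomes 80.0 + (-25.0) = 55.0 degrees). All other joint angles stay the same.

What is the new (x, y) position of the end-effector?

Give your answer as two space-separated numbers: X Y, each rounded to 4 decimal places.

Answer: -17.0970 -0.8851

Derivation:
joint[0] = (0.0000, 0.0000)  (base)
link 0: phi[0] = 155 = 155 deg
  cos(155 deg) = -0.9063, sin(155 deg) = 0.4226
  joint[1] = (0.0000, 0.0000) + 1.4 * (-0.9063, 0.4226) = (0.0000 + -1.2688, 0.0000 + 0.5917) = (-1.2688, 0.5917)
link 1: phi[1] = 155 + 0 = 155 deg
  cos(155 deg) = -0.9063, sin(155 deg) = 0.4226
  joint[2] = (-1.2688, 0.5917) + 8.1 * (-0.9063, 0.4226) = (-1.2688 + -7.3411, 0.5917 + 3.4232) = (-8.6099, 4.0149)
link 2: phi[2] = 155 + 0 + 55 = 210 deg
  cos(210 deg) = -0.8660, sin(210 deg) = -0.5000
  joint[3] = (-8.6099, 4.0149) + 9.8 * (-0.8660, -0.5000) = (-8.6099 + -8.4870, 4.0149 + -4.9000) = (-17.0970, -0.8851)
End effector: (-17.0970, -0.8851)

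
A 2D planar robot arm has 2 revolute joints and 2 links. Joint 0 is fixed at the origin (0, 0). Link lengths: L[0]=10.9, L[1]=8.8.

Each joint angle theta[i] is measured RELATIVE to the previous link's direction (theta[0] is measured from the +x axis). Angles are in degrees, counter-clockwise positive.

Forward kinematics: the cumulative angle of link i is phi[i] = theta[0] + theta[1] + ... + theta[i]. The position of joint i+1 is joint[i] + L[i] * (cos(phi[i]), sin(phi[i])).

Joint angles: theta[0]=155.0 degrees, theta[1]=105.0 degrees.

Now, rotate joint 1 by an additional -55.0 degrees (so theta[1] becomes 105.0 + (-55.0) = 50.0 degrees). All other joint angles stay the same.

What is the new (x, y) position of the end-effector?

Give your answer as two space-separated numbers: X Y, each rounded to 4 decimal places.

joint[0] = (0.0000, 0.0000)  (base)
link 0: phi[0] = 155 = 155 deg
  cos(155 deg) = -0.9063, sin(155 deg) = 0.4226
  joint[1] = (0.0000, 0.0000) + 10.9 * (-0.9063, 0.4226) = (0.0000 + -9.8788, 0.0000 + 4.6065) = (-9.8788, 4.6065)
link 1: phi[1] = 155 + 50 = 205 deg
  cos(205 deg) = -0.9063, sin(205 deg) = -0.4226
  joint[2] = (-9.8788, 4.6065) + 8.8 * (-0.9063, -0.4226) = (-9.8788 + -7.9755, 4.6065 + -3.7190) = (-17.8543, 0.8875)
End effector: (-17.8543, 0.8875)

Answer: -17.8543 0.8875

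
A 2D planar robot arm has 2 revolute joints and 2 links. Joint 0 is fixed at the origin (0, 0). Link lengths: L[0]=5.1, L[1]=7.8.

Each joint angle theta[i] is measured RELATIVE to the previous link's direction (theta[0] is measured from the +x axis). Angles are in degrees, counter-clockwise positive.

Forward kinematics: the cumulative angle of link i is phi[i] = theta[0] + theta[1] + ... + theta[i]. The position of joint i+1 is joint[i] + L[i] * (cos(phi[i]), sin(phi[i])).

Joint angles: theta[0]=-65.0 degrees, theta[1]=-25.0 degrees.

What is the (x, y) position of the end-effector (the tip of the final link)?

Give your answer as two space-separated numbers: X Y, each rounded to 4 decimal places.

Answer: 2.1554 -12.4222

Derivation:
joint[0] = (0.0000, 0.0000)  (base)
link 0: phi[0] = -65 = -65 deg
  cos(-65 deg) = 0.4226, sin(-65 deg) = -0.9063
  joint[1] = (0.0000, 0.0000) + 5.1 * (0.4226, -0.9063) = (0.0000 + 2.1554, 0.0000 + -4.6222) = (2.1554, -4.6222)
link 1: phi[1] = -65 + -25 = -90 deg
  cos(-90 deg) = 0.0000, sin(-90 deg) = -1.0000
  joint[2] = (2.1554, -4.6222) + 7.8 * (0.0000, -1.0000) = (2.1554 + 0.0000, -4.6222 + -7.8000) = (2.1554, -12.4222)
End effector: (2.1554, -12.4222)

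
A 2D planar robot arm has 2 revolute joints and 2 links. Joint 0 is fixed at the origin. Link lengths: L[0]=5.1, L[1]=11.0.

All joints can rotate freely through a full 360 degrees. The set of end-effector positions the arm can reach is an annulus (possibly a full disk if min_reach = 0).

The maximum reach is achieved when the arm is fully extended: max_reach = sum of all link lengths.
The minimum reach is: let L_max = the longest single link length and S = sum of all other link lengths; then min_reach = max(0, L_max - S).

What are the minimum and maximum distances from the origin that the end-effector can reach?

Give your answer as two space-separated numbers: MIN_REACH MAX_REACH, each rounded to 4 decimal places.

Answer: 5.9000 16.1000

Derivation:
Link lengths: [5.1, 11.0]
max_reach = 5.1 + 11 = 16.1
L_max = max([5.1, 11.0]) = 11
S (sum of others) = 16.1 - 11 = 5.1
min_reach = max(0, 11 - 5.1) = max(0, 5.9) = 5.9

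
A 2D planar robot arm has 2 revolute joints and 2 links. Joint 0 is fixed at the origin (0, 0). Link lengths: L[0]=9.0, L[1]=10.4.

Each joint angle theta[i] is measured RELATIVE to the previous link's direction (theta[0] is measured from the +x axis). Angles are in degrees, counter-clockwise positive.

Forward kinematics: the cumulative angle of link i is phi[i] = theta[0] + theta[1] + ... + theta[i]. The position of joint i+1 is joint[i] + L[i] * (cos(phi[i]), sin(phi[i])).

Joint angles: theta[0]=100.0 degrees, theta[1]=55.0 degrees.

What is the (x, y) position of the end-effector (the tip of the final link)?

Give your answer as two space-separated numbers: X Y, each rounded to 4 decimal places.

joint[0] = (0.0000, 0.0000)  (base)
link 0: phi[0] = 100 = 100 deg
  cos(100 deg) = -0.1736, sin(100 deg) = 0.9848
  joint[1] = (0.0000, 0.0000) + 9 * (-0.1736, 0.9848) = (0.0000 + -1.5628, 0.0000 + 8.8633) = (-1.5628, 8.8633)
link 1: phi[1] = 100 + 55 = 155 deg
  cos(155 deg) = -0.9063, sin(155 deg) = 0.4226
  joint[2] = (-1.5628, 8.8633) + 10.4 * (-0.9063, 0.4226) = (-1.5628 + -9.4256, 8.8633 + 4.3952) = (-10.9884, 13.2585)
End effector: (-10.9884, 13.2585)

Answer: -10.9884 13.2585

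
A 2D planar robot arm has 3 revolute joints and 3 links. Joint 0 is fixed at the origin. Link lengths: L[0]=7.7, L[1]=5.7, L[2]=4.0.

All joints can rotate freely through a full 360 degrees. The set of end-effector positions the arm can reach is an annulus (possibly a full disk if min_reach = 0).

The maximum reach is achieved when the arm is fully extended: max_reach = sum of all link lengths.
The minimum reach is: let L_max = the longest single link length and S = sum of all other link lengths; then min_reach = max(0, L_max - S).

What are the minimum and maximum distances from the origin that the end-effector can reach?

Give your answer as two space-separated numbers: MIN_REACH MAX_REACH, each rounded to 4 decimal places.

Link lengths: [7.7, 5.7, 4.0]
max_reach = 7.7 + 5.7 + 4 = 17.4
L_max = max([7.7, 5.7, 4.0]) = 7.7
S (sum of others) = 17.4 - 7.7 = 9.7
min_reach = max(0, 7.7 - 9.7) = max(0, -2) = 0

Answer: 0.0000 17.4000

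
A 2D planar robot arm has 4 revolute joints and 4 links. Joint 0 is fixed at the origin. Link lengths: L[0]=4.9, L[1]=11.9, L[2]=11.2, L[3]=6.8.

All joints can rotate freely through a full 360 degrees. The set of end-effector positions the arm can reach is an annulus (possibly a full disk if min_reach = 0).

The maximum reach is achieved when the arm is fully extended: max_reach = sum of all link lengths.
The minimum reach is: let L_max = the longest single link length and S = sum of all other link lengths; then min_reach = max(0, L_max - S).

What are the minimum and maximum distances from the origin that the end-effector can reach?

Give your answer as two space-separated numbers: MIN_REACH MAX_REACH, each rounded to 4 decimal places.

Answer: 0.0000 34.8000

Derivation:
Link lengths: [4.9, 11.9, 11.2, 6.8]
max_reach = 4.9 + 11.9 + 11.2 + 6.8 = 34.8
L_max = max([4.9, 11.9, 11.2, 6.8]) = 11.9
S (sum of others) = 34.8 - 11.9 = 22.9
min_reach = max(0, 11.9 - 22.9) = max(0, -11) = 0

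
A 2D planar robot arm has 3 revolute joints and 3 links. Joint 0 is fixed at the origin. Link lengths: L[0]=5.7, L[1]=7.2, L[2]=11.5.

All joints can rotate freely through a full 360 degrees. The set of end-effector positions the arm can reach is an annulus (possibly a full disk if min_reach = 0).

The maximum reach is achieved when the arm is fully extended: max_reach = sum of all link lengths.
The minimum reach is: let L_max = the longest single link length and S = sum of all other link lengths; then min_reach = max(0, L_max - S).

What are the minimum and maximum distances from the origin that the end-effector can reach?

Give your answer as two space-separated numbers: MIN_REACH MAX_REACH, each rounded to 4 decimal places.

Answer: 0.0000 24.4000

Derivation:
Link lengths: [5.7, 7.2, 11.5]
max_reach = 5.7 + 7.2 + 11.5 = 24.4
L_max = max([5.7, 7.2, 11.5]) = 11.5
S (sum of others) = 24.4 - 11.5 = 12.9
min_reach = max(0, 11.5 - 12.9) = max(0, -1.4) = 0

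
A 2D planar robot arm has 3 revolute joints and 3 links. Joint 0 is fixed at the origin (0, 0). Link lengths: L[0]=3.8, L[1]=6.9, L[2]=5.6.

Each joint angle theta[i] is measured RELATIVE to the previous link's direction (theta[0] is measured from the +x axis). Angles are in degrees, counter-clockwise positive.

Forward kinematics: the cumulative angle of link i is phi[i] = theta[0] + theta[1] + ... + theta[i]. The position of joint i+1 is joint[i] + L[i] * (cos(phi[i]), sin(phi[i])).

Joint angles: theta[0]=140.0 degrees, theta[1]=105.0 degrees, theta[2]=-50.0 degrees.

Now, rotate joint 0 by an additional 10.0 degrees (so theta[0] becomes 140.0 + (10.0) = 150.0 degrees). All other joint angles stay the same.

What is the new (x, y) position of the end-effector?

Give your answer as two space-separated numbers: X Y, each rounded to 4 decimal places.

Answer: -10.1521 -7.1316

Derivation:
joint[0] = (0.0000, 0.0000)  (base)
link 0: phi[0] = 150 = 150 deg
  cos(150 deg) = -0.8660, sin(150 deg) = 0.5000
  joint[1] = (0.0000, 0.0000) + 3.8 * (-0.8660, 0.5000) = (0.0000 + -3.2909, 0.0000 + 1.9000) = (-3.2909, 1.9000)
link 1: phi[1] = 150 + 105 = 255 deg
  cos(255 deg) = -0.2588, sin(255 deg) = -0.9659
  joint[2] = (-3.2909, 1.9000) + 6.9 * (-0.2588, -0.9659) = (-3.2909 + -1.7859, 1.9000 + -6.6649) = (-5.0767, -4.7649)
link 2: phi[2] = 150 + 105 + -50 = 205 deg
  cos(205 deg) = -0.9063, sin(205 deg) = -0.4226
  joint[3] = (-5.0767, -4.7649) + 5.6 * (-0.9063, -0.4226) = (-5.0767 + -5.0753, -4.7649 + -2.3667) = (-10.1521, -7.1316)
End effector: (-10.1521, -7.1316)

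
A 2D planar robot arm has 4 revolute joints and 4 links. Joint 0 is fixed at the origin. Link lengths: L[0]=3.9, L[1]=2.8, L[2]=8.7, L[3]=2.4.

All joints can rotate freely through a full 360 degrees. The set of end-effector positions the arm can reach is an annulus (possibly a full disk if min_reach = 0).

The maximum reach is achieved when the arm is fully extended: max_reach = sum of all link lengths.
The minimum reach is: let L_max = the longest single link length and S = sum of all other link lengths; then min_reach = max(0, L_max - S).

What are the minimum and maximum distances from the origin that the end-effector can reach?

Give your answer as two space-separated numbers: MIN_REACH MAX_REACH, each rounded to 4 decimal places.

Link lengths: [3.9, 2.8, 8.7, 2.4]
max_reach = 3.9 + 2.8 + 8.7 + 2.4 = 17.8
L_max = max([3.9, 2.8, 8.7, 2.4]) = 8.7
S (sum of others) = 17.8 - 8.7 = 9.1
min_reach = max(0, 8.7 - 9.1) = max(0, -0.4) = 0

Answer: 0.0000 17.8000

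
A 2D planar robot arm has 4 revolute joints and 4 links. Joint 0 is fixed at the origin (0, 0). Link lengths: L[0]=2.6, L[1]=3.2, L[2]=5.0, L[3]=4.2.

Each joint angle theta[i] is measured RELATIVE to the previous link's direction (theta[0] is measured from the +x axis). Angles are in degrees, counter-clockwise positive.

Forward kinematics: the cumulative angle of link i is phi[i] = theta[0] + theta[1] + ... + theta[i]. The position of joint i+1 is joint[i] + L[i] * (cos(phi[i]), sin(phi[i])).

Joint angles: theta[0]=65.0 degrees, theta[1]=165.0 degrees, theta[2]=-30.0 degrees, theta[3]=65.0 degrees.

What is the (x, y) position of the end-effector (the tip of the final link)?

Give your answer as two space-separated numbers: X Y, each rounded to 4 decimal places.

joint[0] = (0.0000, 0.0000)  (base)
link 0: phi[0] = 65 = 65 deg
  cos(65 deg) = 0.4226, sin(65 deg) = 0.9063
  joint[1] = (0.0000, 0.0000) + 2.6 * (0.4226, 0.9063) = (0.0000 + 1.0988, 0.0000 + 2.3564) = (1.0988, 2.3564)
link 1: phi[1] = 65 + 165 = 230 deg
  cos(230 deg) = -0.6428, sin(230 deg) = -0.7660
  joint[2] = (1.0988, 2.3564) + 3.2 * (-0.6428, -0.7660) = (1.0988 + -2.0569, 2.3564 + -2.4513) = (-0.9581, -0.0949)
link 2: phi[2] = 65 + 165 + -30 = 200 deg
  cos(200 deg) = -0.9397, sin(200 deg) = -0.3420
  joint[3] = (-0.9581, -0.0949) + 5 * (-0.9397, -0.3420) = (-0.9581 + -4.6985, -0.0949 + -1.7101) = (-5.6566, -1.8050)
link 3: phi[3] = 65 + 165 + -30 + 65 = 265 deg
  cos(265 deg) = -0.0872, sin(265 deg) = -0.9962
  joint[4] = (-5.6566, -1.8050) + 4.2 * (-0.0872, -0.9962) = (-5.6566 + -0.3661, -1.8050 + -4.1840) = (-6.0226, -5.9891)
End effector: (-6.0226, -5.9891)

Answer: -6.0226 -5.9891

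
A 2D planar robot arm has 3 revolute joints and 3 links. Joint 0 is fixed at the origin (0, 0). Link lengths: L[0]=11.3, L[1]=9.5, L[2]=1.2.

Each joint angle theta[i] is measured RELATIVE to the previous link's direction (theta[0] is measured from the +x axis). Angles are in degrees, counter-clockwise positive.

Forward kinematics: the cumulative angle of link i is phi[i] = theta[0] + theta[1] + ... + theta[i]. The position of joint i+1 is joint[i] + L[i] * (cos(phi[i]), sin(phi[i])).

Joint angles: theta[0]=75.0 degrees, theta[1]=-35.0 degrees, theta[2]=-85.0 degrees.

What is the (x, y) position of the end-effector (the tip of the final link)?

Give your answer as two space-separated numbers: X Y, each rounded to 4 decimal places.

Answer: 11.0506 16.1729

Derivation:
joint[0] = (0.0000, 0.0000)  (base)
link 0: phi[0] = 75 = 75 deg
  cos(75 deg) = 0.2588, sin(75 deg) = 0.9659
  joint[1] = (0.0000, 0.0000) + 11.3 * (0.2588, 0.9659) = (0.0000 + 2.9247, 0.0000 + 10.9150) = (2.9247, 10.9150)
link 1: phi[1] = 75 + -35 = 40 deg
  cos(40 deg) = 0.7660, sin(40 deg) = 0.6428
  joint[2] = (2.9247, 10.9150) + 9.5 * (0.7660, 0.6428) = (2.9247 + 7.2774, 10.9150 + 6.1065) = (10.2021, 17.0214)
link 2: phi[2] = 75 + -35 + -85 = -45 deg
  cos(-45 deg) = 0.7071, sin(-45 deg) = -0.7071
  joint[3] = (10.2021, 17.0214) + 1.2 * (0.7071, -0.7071) = (10.2021 + 0.8485, 17.0214 + -0.8485) = (11.0506, 16.1729)
End effector: (11.0506, 16.1729)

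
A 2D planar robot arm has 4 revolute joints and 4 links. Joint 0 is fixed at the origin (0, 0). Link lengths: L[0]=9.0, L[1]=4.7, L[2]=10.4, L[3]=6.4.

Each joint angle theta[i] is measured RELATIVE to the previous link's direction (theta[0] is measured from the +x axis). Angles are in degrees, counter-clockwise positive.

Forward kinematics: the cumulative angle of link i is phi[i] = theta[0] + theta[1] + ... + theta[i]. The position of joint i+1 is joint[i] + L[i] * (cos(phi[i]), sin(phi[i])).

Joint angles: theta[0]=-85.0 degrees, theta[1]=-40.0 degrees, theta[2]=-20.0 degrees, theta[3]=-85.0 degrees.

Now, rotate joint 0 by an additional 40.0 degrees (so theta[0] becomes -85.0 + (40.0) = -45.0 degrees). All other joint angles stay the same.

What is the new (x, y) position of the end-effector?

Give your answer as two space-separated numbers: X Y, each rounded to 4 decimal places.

Answer: -2.2209 -19.9804

Derivation:
joint[0] = (0.0000, 0.0000)  (base)
link 0: phi[0] = -45 = -45 deg
  cos(-45 deg) = 0.7071, sin(-45 deg) = -0.7071
  joint[1] = (0.0000, 0.0000) + 9 * (0.7071, -0.7071) = (0.0000 + 6.3640, 0.0000 + -6.3640) = (6.3640, -6.3640)
link 1: phi[1] = -45 + -40 = -85 deg
  cos(-85 deg) = 0.0872, sin(-85 deg) = -0.9962
  joint[2] = (6.3640, -6.3640) + 4.7 * (0.0872, -0.9962) = (6.3640 + 0.4096, -6.3640 + -4.6821) = (6.7736, -11.0461)
link 2: phi[2] = -45 + -40 + -20 = -105 deg
  cos(-105 deg) = -0.2588, sin(-105 deg) = -0.9659
  joint[3] = (6.7736, -11.0461) + 10.4 * (-0.2588, -0.9659) = (6.7736 + -2.6917, -11.0461 + -10.0456) = (4.0819, -21.0917)
link 3: phi[3] = -45 + -40 + -20 + -85 = -190 deg
  cos(-190 deg) = -0.9848, sin(-190 deg) = 0.1736
  joint[4] = (4.0819, -21.0917) + 6.4 * (-0.9848, 0.1736) = (4.0819 + -6.3028, -21.0917 + 1.1113) = (-2.2209, -19.9804)
End effector: (-2.2209, -19.9804)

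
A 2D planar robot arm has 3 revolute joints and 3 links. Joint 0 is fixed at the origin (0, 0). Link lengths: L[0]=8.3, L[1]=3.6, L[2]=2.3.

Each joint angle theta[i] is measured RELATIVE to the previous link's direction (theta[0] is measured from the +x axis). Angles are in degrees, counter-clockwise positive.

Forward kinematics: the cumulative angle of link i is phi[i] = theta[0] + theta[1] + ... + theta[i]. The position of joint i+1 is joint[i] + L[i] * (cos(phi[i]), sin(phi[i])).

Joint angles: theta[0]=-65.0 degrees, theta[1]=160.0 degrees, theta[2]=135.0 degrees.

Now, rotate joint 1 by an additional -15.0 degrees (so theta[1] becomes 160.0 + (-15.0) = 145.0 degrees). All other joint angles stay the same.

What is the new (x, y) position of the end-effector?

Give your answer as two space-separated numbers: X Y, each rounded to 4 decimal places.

joint[0] = (0.0000, 0.0000)  (base)
link 0: phi[0] = -65 = -65 deg
  cos(-65 deg) = 0.4226, sin(-65 deg) = -0.9063
  joint[1] = (0.0000, 0.0000) + 8.3 * (0.4226, -0.9063) = (0.0000 + 3.5077, 0.0000 + -7.5224) = (3.5077, -7.5224)
link 1: phi[1] = -65 + 145 = 80 deg
  cos(80 deg) = 0.1736, sin(80 deg) = 0.9848
  joint[2] = (3.5077, -7.5224) + 3.6 * (0.1736, 0.9848) = (3.5077 + 0.6251, -7.5224 + 3.5453) = (4.1329, -3.9770)
link 2: phi[2] = -65 + 145 + 135 = 215 deg
  cos(215 deg) = -0.8192, sin(215 deg) = -0.5736
  joint[3] = (4.1329, -3.9770) + 2.3 * (-0.8192, -0.5736) = (4.1329 + -1.8840, -3.9770 + -1.3192) = (2.2488, -5.2963)
End effector: (2.2488, -5.2963)

Answer: 2.2488 -5.2963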